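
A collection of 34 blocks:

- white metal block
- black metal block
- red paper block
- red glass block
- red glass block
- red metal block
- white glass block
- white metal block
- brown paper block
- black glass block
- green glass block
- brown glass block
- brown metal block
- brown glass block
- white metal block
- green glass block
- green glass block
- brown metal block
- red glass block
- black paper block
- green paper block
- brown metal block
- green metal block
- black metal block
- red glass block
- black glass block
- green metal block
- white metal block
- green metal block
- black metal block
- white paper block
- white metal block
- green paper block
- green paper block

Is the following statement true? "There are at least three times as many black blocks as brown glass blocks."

True

There are 6 black blocks.
There are 2 brown glass blocks.
The claim requires 6 ≥ 3 × 2 = 6, which holds.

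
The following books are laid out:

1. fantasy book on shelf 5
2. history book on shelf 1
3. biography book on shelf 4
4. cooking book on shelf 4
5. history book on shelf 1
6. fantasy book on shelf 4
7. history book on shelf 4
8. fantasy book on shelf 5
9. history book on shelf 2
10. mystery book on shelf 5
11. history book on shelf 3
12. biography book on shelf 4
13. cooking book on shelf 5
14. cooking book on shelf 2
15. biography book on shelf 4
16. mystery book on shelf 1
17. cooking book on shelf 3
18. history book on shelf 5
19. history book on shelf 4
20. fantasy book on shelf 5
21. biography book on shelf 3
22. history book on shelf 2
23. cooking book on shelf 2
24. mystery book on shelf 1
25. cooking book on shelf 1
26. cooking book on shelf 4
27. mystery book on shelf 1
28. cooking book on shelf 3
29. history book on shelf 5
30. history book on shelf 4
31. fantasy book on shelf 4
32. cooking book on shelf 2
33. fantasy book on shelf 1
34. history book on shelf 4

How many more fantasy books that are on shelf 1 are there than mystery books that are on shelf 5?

0

fantasy books on shelf 1: 1.
mystery books on shelf 5: 1.
1 − 1 = 0.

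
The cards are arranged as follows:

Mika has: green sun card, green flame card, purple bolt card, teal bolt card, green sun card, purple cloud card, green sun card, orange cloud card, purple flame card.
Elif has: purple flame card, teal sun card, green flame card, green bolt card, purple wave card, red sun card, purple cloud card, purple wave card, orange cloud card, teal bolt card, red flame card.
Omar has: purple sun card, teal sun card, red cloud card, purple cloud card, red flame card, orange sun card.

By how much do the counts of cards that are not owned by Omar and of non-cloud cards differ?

cards that are not owned by Omar: 20. non-cloud cards: 20.
|20 − 20| = 20 − 20 = 0.

0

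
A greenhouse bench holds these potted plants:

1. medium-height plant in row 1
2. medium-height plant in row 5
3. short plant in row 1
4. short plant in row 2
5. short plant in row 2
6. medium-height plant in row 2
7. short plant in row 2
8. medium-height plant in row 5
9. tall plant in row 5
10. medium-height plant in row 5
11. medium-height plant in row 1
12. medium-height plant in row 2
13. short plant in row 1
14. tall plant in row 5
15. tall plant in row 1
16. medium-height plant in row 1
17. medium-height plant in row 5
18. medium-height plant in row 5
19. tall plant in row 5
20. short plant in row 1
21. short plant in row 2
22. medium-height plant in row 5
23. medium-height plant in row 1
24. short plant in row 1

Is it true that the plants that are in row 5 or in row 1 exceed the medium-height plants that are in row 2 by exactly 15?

There are 18 plants in row 5 or in row 1.
There are 2 medium-height plants in row 2.
The claim requires 18 − 2 (= 16) to equal 15, which does not hold.

False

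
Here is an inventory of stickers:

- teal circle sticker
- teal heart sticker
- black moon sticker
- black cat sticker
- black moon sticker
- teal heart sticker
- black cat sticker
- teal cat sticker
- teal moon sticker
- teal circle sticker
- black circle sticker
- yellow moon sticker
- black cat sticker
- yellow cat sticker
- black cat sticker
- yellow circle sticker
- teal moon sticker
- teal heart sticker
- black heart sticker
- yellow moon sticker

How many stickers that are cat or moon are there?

cat: 6; moon: 6; together 6 + 6 = 12.

12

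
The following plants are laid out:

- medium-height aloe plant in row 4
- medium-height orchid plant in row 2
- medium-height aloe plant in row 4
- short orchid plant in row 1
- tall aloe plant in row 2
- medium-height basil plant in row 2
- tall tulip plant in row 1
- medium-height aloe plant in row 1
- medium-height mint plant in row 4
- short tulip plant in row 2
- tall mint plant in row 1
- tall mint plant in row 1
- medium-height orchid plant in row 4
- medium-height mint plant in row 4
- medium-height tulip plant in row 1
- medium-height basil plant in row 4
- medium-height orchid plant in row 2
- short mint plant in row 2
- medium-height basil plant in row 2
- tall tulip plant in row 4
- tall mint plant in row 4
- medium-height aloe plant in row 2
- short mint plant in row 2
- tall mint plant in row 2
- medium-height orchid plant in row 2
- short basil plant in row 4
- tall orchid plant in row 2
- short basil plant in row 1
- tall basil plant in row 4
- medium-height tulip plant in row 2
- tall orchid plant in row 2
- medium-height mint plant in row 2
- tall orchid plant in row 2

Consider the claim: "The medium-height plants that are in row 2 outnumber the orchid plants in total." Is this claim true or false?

False

medium-height plants in row 2: 8.
orchid plants: 8.
The claim requires 8 > 8, which does not hold.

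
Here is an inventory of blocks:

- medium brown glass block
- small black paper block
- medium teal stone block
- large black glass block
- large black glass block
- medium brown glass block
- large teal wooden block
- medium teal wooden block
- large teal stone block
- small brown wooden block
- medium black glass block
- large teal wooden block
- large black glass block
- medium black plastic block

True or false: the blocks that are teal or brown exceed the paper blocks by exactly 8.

|blocks that are teal or brown| = 8.
|paper blocks| = 1.
The claim requires 8 − 1 (= 7) to equal 8, which does not hold.

False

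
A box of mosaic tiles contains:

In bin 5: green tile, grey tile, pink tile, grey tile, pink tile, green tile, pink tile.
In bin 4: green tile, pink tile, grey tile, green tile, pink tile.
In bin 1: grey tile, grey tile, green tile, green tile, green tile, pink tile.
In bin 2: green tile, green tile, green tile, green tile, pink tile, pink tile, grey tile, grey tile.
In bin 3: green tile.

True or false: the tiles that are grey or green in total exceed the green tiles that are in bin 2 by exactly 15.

True

|tiles that are grey or green| = 19.
|green tiles in bin 2| = 4.
The claim requires 19 − 4 (= 15) to equal 15, which holds.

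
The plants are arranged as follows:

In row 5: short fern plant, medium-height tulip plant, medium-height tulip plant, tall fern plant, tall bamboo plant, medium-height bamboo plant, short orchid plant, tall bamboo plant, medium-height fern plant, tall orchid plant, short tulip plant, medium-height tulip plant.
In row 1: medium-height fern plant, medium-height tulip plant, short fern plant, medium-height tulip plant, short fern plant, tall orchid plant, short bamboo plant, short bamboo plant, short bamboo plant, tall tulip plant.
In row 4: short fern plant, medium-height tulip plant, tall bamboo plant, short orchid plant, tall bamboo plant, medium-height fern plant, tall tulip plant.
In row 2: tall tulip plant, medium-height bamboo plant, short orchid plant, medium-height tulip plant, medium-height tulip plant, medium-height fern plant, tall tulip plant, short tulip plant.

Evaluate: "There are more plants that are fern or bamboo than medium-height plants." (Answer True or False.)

True

plants that are fern or bamboo: 18.
medium-height plants: 14.
The claim requires 18 > 14, which holds.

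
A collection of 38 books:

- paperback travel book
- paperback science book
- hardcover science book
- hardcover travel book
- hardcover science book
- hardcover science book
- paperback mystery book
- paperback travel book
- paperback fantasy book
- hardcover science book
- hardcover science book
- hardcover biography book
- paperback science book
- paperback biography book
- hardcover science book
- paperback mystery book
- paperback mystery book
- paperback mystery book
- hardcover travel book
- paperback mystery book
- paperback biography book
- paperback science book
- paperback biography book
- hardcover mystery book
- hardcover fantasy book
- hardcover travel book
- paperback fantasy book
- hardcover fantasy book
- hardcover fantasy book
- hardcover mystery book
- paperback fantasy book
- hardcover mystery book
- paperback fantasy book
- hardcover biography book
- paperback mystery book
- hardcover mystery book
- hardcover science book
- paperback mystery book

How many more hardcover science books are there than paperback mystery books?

hardcover science books: 7.
paperback mystery books: 7.
7 − 7 = 0.

0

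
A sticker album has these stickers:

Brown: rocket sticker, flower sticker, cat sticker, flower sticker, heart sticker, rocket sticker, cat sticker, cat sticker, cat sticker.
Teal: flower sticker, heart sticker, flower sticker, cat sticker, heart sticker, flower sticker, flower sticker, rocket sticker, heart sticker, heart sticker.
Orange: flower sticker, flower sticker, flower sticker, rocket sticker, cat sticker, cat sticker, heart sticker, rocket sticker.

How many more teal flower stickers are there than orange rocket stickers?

teal flower stickers: 4.
orange rocket stickers: 2.
4 − 2 = 2.

2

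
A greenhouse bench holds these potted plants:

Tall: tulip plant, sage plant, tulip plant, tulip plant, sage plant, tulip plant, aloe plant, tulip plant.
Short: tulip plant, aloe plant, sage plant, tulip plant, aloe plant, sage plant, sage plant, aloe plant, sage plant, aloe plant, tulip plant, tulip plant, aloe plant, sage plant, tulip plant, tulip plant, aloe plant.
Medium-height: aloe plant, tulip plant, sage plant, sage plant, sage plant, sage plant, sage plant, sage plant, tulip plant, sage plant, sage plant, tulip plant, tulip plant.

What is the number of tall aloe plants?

1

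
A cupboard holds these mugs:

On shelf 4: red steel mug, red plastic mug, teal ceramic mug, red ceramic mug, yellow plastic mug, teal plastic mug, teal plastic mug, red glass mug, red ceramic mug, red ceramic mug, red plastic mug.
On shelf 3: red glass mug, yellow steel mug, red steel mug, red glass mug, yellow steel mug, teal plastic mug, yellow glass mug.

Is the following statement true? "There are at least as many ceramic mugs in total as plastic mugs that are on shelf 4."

There are 4 ceramic mugs.
There are 5 plastic mugs on shelf 4.
The claim requires 4 ≥ 5, which does not hold.

False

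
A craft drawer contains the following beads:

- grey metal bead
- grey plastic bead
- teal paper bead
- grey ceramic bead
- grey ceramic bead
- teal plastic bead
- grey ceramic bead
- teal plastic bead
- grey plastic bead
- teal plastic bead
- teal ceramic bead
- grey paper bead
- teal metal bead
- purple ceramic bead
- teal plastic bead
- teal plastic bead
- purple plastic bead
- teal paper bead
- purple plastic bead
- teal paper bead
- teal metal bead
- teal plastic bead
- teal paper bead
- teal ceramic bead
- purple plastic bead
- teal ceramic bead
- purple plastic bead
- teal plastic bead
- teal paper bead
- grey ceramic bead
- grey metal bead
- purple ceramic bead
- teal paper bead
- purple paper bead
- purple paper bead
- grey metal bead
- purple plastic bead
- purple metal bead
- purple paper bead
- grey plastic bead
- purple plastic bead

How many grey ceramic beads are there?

4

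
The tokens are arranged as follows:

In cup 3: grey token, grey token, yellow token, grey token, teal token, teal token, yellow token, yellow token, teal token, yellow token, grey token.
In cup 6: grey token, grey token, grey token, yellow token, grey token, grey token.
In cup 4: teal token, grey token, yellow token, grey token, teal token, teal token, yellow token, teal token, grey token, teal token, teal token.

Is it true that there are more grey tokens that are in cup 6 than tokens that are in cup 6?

|grey tokens in cup 6| = 5.
|tokens in cup 6| = 6.
The claim requires 5 > 6, which does not hold.

False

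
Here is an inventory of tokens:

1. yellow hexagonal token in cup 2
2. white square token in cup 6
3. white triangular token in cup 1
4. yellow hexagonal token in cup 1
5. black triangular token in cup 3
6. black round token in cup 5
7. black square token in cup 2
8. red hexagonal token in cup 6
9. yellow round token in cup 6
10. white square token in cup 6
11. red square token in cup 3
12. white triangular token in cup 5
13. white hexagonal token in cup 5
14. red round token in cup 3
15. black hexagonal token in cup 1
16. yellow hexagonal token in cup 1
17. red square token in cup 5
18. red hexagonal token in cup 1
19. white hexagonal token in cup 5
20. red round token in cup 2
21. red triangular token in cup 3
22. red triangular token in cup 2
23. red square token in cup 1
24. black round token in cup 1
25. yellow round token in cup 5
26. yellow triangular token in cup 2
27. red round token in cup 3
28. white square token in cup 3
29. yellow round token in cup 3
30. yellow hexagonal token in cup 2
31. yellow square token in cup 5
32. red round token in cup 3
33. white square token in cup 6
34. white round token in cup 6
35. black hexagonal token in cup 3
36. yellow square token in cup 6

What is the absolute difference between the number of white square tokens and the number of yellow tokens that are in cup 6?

white square tokens: 4. yellow tokens in cup 6: 2.
|4 − 2| = 4 − 2 = 2.

2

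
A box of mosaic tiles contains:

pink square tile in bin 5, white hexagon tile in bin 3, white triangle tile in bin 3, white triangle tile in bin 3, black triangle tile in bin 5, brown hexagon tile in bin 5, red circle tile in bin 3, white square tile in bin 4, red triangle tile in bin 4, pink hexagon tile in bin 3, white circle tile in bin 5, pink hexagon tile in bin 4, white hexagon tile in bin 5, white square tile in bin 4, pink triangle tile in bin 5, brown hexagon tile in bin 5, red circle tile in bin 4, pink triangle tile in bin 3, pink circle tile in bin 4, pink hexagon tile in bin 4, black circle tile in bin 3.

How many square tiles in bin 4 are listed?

2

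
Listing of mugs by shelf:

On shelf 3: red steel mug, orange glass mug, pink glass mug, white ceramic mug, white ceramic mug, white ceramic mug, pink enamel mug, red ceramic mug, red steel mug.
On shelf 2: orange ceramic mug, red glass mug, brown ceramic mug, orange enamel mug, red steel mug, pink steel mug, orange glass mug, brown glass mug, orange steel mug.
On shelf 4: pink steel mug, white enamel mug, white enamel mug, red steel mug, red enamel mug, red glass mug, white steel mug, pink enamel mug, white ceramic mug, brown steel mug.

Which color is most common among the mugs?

Counts by color: red 8, white 7, pink 5, orange 5, brown 3.
The maximum is 8, held uniquely by red.

red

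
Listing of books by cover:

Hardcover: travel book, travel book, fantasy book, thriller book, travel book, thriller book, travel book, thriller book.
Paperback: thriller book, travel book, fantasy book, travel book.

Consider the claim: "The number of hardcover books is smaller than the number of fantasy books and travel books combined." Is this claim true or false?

False

There are 8 hardcover books.
fantasy books: 2; travel books: 6; combined: 2 + 6 = 8.
The claim requires 8 < 8, which does not hold.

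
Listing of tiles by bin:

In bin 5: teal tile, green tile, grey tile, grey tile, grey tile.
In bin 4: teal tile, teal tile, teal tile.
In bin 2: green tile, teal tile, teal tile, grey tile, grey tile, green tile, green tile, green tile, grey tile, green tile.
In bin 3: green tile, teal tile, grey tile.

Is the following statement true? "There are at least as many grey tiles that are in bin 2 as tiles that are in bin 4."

grey tiles in bin 2: 3.
tiles in bin 4: 3.
The claim requires 3 ≥ 3, which holds.

True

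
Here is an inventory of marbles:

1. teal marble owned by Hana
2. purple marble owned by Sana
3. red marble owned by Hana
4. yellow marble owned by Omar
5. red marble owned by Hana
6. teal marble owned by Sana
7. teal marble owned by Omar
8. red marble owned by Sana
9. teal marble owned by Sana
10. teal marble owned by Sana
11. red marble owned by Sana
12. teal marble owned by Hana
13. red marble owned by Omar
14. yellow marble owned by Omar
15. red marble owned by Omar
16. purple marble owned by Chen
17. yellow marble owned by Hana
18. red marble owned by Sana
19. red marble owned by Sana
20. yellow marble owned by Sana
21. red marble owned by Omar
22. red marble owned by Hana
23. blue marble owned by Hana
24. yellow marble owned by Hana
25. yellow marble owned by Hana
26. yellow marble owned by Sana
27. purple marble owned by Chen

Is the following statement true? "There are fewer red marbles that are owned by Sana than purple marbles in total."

False

Count of red marbles owned by Sana: 4.
There are 3 purple marbles.
The claim requires 4 < 3, which does not hold.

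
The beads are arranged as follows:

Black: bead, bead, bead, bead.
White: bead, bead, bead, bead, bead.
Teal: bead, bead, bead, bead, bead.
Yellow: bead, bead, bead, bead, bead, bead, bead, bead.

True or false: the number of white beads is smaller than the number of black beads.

False

|white beads| = 5.
|black beads| = 4.
The claim requires 5 < 4, which does not hold.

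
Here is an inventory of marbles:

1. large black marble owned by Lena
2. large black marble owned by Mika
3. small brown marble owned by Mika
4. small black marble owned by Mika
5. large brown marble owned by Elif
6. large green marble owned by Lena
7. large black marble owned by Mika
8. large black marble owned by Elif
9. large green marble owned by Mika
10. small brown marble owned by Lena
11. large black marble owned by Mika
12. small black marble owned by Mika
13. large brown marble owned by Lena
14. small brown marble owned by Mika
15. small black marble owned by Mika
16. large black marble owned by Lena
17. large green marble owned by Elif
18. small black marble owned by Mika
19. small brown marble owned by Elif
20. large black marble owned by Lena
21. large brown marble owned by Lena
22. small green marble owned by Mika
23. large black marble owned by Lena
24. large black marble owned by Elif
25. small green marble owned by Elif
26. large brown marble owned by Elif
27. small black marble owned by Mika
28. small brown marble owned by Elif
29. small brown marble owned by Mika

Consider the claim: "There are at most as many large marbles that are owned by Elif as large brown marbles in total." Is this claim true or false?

Count of large marbles owned by Elif: 5.
There are 4 large brown marbles.
The claim requires 5 ≤ 4, which does not hold.

False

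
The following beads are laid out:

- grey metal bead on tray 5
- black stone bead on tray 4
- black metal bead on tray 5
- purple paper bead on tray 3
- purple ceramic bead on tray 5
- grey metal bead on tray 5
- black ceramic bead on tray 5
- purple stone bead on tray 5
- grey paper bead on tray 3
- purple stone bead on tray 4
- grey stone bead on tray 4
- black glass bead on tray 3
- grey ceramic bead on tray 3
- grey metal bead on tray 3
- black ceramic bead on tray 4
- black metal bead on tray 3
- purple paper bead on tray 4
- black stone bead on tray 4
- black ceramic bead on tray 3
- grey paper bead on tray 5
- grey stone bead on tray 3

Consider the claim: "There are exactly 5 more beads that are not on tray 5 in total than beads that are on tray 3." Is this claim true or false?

|beads that are not on tray 5| = 14.
|beads on tray 3| = 8.
The claim requires 14 − 8 (= 6) to equal 5, which does not hold.

False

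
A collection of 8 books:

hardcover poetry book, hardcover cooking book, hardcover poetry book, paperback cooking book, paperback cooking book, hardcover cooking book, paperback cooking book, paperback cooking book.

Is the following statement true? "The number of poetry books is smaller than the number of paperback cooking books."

poetry books: 2.
paperback cooking books: 4.
The claim requires 2 < 4, which holds.

True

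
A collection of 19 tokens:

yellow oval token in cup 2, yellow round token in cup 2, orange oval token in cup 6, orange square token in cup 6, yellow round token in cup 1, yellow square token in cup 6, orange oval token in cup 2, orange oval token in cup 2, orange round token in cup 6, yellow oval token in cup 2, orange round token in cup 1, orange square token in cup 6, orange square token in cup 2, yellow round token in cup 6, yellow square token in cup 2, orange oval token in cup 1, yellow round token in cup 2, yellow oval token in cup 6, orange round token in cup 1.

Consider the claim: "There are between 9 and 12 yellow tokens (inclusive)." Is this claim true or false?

True

yellow tokens: 9.
The claim requires 9 ≤ 9 ≤ 12, which holds.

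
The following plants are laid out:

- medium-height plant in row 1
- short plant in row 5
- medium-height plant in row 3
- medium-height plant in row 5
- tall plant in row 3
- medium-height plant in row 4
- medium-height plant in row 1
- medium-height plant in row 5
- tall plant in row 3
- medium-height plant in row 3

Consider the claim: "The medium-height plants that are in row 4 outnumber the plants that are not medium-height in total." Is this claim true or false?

False

medium-height plants in row 4: 1.
plants that are not medium-height: 3.
The claim requires 1 > 3, which does not hold.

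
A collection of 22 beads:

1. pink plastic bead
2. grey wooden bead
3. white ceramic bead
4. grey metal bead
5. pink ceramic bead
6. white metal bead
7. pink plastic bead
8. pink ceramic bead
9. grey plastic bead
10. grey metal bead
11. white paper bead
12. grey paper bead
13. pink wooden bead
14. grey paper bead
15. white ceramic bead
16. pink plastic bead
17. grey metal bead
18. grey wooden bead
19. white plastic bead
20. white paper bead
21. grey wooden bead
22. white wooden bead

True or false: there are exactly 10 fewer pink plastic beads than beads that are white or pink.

True

There are 3 pink plastic beads.
There are 13 beads that are white or pink.
The claim requires 13 − 3 (= 10) to equal 10, which holds.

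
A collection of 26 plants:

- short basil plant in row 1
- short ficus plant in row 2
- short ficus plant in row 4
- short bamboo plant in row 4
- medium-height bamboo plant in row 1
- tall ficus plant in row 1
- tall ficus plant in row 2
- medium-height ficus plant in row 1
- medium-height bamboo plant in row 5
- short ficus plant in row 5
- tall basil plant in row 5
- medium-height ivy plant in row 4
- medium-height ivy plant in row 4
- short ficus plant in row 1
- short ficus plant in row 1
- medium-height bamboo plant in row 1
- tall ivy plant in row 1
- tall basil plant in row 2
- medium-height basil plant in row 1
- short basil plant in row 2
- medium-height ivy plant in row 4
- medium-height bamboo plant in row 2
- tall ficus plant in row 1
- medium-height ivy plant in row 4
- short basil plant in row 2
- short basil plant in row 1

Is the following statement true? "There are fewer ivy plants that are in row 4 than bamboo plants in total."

True

ivy plants in row 4: 4.
bamboo plants: 5.
The claim requires 4 < 5, which holds.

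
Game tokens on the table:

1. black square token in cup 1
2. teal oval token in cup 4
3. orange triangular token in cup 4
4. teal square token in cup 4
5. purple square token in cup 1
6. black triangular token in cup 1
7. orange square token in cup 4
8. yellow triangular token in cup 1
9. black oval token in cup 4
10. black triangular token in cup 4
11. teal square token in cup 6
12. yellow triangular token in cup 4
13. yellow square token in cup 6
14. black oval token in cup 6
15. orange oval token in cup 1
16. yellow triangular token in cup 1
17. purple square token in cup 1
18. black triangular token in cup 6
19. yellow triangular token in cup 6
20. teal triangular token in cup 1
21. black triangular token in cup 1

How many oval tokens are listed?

4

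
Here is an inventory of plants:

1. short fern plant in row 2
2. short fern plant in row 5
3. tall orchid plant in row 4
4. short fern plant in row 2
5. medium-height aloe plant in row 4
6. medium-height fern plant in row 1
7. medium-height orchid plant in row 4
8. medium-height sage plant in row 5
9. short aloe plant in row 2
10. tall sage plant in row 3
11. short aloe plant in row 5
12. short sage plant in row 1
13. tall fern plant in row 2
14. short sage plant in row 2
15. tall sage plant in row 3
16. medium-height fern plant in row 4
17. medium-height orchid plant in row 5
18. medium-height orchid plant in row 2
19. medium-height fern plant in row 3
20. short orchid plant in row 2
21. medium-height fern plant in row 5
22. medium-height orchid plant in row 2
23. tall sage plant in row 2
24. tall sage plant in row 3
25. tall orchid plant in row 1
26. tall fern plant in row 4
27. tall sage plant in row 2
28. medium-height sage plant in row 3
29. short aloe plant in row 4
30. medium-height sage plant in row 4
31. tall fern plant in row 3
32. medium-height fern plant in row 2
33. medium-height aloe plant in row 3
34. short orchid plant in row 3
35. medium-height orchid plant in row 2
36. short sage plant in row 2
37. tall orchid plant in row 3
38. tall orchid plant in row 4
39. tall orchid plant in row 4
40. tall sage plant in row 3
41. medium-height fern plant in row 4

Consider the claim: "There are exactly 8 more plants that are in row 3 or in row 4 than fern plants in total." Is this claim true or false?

There are 20 plants in row 3 or in row 4.
There are 12 fern plants.
The claim requires 20 − 12 (= 8) to equal 8, which holds.

True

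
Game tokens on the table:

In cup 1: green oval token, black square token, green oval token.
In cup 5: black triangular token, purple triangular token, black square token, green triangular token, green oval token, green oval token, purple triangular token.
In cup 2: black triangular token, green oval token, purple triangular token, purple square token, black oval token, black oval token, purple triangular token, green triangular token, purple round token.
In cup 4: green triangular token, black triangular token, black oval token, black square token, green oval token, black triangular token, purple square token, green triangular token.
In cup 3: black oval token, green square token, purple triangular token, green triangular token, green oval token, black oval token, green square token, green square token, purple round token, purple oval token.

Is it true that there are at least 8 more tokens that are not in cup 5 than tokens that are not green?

True

|tokens that are not in cup 5| = 30.
|tokens that are not green| = 22.
The claim requires 30 − 22 = 8 ≥ 8, which holds.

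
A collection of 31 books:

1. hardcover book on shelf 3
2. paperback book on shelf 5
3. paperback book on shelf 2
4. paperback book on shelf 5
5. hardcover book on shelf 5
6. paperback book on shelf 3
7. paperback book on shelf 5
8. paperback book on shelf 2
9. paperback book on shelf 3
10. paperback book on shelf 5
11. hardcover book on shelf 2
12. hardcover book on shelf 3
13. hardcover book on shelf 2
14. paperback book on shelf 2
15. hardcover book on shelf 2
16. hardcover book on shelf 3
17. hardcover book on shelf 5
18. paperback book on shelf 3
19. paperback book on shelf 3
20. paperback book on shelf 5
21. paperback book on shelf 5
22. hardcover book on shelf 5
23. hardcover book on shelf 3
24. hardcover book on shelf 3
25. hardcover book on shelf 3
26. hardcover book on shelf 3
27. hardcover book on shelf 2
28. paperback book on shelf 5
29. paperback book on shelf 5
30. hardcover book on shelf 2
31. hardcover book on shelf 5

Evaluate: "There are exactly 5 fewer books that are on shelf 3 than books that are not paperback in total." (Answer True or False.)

There are 11 books on shelf 3.
There are 16 books that are not paperback.
The claim requires 16 − 11 (= 5) to equal 5, which holds.

True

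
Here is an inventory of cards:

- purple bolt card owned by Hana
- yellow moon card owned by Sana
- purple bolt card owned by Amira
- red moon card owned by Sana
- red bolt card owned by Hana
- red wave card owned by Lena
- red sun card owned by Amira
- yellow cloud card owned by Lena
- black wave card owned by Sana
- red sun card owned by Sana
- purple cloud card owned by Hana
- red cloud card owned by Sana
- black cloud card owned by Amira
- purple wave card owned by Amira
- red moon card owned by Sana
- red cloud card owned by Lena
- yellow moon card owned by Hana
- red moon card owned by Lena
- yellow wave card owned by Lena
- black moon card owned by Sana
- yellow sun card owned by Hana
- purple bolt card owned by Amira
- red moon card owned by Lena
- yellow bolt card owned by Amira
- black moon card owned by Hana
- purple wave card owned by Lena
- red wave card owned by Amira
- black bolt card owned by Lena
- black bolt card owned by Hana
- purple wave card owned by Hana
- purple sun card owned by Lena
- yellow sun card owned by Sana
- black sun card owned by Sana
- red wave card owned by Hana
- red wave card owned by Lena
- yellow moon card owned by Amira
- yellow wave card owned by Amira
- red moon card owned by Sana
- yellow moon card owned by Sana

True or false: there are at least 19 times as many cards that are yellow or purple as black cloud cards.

False

cards that are yellow or purple: 18.
black cloud cards: 1.
The claim requires 18 ≥ 19 × 1 = 19, which does not hold.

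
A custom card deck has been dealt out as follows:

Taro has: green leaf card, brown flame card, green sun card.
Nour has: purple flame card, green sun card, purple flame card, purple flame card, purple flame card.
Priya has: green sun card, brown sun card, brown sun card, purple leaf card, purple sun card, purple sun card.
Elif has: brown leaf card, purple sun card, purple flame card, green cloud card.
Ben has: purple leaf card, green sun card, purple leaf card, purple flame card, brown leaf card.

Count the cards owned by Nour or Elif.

9

Elif: 4; Nour: 5; together 4 + 5 = 9.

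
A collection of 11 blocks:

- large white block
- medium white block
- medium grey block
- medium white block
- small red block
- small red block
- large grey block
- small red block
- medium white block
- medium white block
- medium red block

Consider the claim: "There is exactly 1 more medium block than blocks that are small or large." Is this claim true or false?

There are 6 medium blocks.
There are 5 blocks that are small or large.
The claim requires 6 − 5 (= 1) to equal 1, which holds.

True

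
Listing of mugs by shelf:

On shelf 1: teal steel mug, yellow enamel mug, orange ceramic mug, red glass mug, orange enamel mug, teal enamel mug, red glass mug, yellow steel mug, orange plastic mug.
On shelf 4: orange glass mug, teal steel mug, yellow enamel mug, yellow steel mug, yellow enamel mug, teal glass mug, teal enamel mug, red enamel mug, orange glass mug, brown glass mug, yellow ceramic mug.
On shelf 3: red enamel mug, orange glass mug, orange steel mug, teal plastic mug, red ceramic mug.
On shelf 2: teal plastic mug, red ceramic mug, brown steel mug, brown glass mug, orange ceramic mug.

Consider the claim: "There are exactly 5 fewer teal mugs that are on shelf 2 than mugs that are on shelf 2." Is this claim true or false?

False

|teal mugs on shelf 2| = 1.
|mugs on shelf 2| = 5.
The claim requires 5 − 1 (= 4) to equal 5, which does not hold.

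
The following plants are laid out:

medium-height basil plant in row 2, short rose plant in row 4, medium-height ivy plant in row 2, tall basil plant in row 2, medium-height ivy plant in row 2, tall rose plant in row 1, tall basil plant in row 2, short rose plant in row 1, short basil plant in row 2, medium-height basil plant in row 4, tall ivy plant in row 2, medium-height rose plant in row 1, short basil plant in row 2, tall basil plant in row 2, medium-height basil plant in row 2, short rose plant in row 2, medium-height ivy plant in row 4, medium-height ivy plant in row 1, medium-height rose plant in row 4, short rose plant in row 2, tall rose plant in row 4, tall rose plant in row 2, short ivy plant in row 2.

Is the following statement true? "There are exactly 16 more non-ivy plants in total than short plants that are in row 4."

|non-ivy plants| = 17.
|short plants in row 4| = 1.
The claim requires 17 − 1 (= 16) to equal 16, which holds.

True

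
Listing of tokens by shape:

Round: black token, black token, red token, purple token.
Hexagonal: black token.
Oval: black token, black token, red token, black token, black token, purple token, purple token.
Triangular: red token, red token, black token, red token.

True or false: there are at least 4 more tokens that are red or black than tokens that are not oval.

|tokens that are red or black| = 13.
|tokens that are not oval| = 9.
The claim requires 13 − 9 = 4 ≥ 4, which holds.

True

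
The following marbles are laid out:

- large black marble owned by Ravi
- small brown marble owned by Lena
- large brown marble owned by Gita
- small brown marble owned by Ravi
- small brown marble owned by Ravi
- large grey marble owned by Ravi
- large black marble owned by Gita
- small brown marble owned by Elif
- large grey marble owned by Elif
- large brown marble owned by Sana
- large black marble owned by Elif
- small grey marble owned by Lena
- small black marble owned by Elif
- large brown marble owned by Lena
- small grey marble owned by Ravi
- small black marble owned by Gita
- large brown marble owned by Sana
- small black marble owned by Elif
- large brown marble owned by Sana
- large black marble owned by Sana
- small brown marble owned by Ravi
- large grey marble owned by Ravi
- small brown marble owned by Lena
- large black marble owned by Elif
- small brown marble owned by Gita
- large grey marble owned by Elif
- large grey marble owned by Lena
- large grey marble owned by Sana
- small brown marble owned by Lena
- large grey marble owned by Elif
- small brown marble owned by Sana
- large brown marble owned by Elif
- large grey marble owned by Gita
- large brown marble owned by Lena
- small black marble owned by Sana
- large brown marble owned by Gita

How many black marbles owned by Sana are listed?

2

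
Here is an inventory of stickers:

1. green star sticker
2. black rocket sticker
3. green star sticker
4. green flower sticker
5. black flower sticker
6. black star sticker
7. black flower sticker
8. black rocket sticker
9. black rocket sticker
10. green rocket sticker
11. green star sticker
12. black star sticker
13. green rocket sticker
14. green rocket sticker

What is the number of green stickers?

7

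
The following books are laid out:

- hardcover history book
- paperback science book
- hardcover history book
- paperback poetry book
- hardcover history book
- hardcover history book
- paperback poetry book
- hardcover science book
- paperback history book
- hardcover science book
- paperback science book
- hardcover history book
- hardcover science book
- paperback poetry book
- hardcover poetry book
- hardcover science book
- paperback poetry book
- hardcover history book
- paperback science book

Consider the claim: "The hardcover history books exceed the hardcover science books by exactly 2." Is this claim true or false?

There are 6 hardcover history books.
There are 4 hardcover science books.
The claim requires 6 − 4 (= 2) to equal 2, which holds.

True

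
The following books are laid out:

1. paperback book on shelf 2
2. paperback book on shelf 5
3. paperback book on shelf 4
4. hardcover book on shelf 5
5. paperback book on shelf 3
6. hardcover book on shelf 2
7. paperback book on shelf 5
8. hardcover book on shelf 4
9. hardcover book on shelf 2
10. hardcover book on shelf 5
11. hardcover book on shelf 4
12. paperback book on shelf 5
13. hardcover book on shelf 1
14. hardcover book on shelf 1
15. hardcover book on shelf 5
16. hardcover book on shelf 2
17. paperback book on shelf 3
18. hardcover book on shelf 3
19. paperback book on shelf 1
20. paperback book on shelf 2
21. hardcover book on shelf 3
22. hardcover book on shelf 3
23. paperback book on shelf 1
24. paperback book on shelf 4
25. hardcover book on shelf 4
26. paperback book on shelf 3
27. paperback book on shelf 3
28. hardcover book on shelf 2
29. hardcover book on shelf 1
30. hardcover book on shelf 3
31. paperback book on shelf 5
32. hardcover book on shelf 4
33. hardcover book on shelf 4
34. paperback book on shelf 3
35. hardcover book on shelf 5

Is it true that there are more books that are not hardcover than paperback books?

There are 15 books that are not hardcover.
There are 15 paperback books.
The claim requires 15 > 15, which does not hold.

False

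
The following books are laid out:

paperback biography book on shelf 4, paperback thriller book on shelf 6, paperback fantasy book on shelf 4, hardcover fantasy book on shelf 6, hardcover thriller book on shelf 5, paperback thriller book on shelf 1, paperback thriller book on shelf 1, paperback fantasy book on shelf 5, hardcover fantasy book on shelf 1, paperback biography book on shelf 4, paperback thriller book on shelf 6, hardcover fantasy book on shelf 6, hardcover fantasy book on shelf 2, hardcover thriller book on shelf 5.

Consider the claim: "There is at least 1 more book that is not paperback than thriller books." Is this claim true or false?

|books that are not paperback| = 6.
|thriller books| = 6.
The claim requires 6 − 6 = 0 ≥ 1, which does not hold.

False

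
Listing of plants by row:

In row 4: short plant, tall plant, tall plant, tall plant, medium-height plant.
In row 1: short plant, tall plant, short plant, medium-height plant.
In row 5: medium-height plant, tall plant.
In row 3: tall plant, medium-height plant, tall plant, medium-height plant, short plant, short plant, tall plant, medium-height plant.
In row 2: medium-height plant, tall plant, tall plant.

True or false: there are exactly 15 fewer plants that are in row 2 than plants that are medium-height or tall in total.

False

|plants in row 2| = 3.
|plants that are medium-height or tall| = 17.
The claim requires 17 − 3 (= 14) to equal 15, which does not hold.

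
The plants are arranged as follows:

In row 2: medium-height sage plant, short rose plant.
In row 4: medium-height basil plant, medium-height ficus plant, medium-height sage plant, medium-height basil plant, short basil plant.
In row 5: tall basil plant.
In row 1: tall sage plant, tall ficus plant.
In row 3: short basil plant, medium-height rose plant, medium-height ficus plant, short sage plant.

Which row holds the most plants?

row 4

Counts by row: row 4→5, row 3→4, row 1→2, row 2→2, row 5→1.
The maximum is 5, held uniquely by row 4.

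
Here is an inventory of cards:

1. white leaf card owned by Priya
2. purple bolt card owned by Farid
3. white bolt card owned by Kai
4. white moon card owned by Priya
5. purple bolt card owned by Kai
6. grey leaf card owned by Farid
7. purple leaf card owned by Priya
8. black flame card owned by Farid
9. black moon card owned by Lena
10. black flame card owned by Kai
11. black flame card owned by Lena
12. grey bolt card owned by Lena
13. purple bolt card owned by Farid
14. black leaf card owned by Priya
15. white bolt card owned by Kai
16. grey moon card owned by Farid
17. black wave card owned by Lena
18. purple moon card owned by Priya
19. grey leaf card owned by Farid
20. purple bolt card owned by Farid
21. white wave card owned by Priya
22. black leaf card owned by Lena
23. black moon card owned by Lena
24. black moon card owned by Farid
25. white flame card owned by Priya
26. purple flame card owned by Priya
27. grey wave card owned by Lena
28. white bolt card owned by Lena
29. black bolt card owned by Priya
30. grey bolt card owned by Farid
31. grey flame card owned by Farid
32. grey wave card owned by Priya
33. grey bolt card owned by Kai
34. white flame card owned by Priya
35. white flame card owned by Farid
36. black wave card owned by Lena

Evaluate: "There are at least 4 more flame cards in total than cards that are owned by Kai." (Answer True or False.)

There are 8 flame cards.
Count of cards owned by Kai: 5.
The claim requires 8 − 5 = 3 ≥ 4, which does not hold.

False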